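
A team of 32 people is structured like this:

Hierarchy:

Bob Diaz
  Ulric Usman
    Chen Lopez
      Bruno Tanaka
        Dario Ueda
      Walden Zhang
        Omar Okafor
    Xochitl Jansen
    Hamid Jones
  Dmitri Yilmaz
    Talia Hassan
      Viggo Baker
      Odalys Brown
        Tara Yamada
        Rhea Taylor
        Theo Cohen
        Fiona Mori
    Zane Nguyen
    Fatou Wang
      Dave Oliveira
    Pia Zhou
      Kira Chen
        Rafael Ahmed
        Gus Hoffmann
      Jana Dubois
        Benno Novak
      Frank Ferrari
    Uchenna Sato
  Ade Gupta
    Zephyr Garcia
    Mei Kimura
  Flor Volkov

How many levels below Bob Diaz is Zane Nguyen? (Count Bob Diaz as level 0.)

Chain from Zane Nguyen up to Bob Diaz: Zane Nguyen → Dmitri Yilmaz → Bob Diaz. That is 2 steps up, so Zane Nguyen is 2 levels below Bob Diaz.

2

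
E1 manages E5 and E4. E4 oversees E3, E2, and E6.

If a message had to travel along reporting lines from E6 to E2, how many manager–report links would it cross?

E6 is 1 level below E4, and E2 is 1 level below E4 (their lowest common manager). The shortest path runs up from E6 to E4 and back down to E2: 1 + 1 = 2 links.

2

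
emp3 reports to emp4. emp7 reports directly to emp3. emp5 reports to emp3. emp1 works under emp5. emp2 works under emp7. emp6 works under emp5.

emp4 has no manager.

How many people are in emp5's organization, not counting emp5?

emp5 directly manages emp1, emp6. emp1 has no reports. emp6 has no reports. So emp5's organization is 2 direct reports plus everyone under them: 1 + 1 = 2.

2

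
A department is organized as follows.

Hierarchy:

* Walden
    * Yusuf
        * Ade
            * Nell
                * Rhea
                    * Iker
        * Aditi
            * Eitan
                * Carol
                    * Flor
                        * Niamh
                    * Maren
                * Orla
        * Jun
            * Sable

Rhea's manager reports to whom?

Rhea reports to Nell, and Nell reports to Ade. So Rhea's skip-level manager is Ade.

Ade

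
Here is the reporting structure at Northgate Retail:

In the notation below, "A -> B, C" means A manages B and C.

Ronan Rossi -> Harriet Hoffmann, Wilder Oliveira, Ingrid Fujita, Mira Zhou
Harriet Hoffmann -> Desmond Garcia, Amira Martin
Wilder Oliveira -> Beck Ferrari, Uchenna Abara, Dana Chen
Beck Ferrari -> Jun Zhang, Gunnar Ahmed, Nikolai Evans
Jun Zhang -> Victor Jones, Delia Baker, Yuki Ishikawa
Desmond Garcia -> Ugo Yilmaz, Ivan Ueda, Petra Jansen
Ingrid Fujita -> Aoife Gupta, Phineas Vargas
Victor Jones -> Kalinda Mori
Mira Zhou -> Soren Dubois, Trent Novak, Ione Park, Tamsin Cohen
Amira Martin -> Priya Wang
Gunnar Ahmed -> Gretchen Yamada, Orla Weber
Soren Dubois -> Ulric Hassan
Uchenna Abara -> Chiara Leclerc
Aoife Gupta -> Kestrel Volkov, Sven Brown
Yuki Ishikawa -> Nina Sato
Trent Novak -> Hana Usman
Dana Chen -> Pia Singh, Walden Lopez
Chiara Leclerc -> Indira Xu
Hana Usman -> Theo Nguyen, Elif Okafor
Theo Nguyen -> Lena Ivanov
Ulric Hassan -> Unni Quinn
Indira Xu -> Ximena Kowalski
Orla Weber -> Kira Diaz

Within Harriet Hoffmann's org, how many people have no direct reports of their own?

The people in Harriet Hoffmann's organization with no one reporting to them are Priya Wang, Petra Jansen, Ivan Ueda, Ugo Yilmaz. That is 4.

4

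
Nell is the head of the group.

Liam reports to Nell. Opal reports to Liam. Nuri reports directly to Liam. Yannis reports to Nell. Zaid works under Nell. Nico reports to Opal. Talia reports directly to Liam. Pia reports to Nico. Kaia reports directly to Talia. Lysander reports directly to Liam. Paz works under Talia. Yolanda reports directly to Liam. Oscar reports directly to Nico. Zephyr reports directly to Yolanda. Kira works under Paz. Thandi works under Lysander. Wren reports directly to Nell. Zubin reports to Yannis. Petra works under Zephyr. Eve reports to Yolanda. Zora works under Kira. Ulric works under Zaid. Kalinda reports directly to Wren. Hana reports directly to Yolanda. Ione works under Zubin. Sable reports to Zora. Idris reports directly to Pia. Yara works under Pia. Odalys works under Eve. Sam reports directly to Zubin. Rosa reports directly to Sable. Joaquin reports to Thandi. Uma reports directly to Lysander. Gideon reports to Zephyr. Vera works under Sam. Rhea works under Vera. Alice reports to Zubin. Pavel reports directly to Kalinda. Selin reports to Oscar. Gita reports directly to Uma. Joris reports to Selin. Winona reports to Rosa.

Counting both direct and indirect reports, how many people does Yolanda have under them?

Yolanda directly manages Zephyr, Eve, Hana. Under Zephyr: Gideon, Petra (2). Under Eve: Odalys (1). Hana has no reports. So Yolanda's organization is 3 direct reports plus everyone under them: 3 + 2 + 1 = 6.

6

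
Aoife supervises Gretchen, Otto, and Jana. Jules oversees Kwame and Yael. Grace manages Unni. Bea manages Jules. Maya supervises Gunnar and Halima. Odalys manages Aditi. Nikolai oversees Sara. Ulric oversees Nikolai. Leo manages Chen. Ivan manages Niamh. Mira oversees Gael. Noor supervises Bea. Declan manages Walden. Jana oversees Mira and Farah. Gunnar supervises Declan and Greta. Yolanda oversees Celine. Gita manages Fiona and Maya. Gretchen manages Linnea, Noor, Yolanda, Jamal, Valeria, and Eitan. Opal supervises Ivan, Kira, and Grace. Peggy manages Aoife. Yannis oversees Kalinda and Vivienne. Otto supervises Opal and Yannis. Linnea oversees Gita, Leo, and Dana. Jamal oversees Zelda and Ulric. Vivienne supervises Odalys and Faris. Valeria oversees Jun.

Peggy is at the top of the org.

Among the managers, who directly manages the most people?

Direct-report counts: Peggy has 1; Aoife has 3; Jana has 2; Mira has 1; Otto has 2; Yannis has 2; Vivienne has 2; Odalys has 1; Opal has 3; Grace has 1; Ivan has 1; Gretchen has 6; Valeria has 1; Jamal has 2; Ulric has 1; Nikolai has 1; Yolanda has 1; Noor has 1; Bea has 1; Jules has 2; Linnea has 3; Leo has 1; Gita has 2; Maya has 2; Gunnar has 2; Declan has 1. The largest is 6, held by Gretchen.

Gretchen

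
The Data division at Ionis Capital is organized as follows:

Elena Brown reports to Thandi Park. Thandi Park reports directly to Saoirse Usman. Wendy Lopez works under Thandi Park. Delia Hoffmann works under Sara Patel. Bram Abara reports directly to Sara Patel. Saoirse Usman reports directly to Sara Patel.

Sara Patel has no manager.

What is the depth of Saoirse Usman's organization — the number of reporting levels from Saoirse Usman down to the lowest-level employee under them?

2

The longest chain under Saoirse Usman runs Saoirse Usman → Thandi Park → Wendy Lopez, which is 2 levels below Saoirse Usman.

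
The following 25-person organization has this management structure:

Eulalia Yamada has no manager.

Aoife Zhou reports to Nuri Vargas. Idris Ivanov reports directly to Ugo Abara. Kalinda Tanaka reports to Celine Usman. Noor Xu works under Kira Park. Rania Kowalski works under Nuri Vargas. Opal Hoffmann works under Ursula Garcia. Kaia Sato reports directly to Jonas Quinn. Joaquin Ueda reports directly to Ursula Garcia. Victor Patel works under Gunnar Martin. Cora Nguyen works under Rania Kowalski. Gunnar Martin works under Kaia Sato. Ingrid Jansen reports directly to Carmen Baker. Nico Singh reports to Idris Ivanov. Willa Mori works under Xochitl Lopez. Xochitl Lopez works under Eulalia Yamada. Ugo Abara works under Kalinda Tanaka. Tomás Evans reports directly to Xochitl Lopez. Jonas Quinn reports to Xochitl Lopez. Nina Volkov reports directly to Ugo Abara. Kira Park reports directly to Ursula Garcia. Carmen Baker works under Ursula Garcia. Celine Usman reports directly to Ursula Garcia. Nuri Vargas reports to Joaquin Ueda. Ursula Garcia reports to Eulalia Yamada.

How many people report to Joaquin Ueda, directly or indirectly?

4

Joaquin Ueda directly manages Nuri Vargas. Under Nuri Vargas: Rania Kowalski, Cora Nguyen, Aoife Zhou (3). That's 4 in total.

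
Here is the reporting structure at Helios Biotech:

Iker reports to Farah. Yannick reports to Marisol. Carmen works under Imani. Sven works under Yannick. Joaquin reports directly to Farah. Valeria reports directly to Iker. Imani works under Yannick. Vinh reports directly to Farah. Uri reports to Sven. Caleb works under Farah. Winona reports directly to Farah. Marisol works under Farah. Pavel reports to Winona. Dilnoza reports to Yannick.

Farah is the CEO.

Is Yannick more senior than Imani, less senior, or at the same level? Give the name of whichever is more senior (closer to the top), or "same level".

Yannick is 2 levels below Farah; Imani is 3. Yannick is higher.

Yannick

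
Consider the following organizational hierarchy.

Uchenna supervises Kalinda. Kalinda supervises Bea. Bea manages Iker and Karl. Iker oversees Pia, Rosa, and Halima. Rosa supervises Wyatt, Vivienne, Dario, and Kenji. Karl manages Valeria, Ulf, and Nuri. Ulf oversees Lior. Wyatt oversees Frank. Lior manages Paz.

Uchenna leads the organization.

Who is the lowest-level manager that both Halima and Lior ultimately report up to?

Halima's chain of managers is Iker, Bea, Kalinda, Uchenna. Lior's chain of managers is Ulf, Karl, Bea, Kalinda, Uchenna. The first manager that appears in both chains is Bea.

Bea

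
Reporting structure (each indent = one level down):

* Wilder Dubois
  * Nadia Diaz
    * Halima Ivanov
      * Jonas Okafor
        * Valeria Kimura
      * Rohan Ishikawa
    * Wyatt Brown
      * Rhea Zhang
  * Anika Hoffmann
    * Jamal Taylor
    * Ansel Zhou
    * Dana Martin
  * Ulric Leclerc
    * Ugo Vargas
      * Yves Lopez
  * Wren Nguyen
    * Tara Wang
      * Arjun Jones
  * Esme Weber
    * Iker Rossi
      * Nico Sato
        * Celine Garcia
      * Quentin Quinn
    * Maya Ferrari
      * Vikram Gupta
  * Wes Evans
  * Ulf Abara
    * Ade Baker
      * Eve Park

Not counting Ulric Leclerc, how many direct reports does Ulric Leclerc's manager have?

Ulric Leclerc reports to Wilder Dubois. Wilder Dubois's other direct reports are Nadia Diaz, Anika Hoffmann, Wren Nguyen, Esme Weber, Wes Evans, Ulf Abara — 6 peers.

6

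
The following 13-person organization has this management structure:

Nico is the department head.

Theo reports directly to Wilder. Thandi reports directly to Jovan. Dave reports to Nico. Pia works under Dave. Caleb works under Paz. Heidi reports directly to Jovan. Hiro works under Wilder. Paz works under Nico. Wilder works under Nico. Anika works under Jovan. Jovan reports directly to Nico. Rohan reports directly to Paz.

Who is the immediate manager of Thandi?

Jovan

Thandi reports directly to Jovan.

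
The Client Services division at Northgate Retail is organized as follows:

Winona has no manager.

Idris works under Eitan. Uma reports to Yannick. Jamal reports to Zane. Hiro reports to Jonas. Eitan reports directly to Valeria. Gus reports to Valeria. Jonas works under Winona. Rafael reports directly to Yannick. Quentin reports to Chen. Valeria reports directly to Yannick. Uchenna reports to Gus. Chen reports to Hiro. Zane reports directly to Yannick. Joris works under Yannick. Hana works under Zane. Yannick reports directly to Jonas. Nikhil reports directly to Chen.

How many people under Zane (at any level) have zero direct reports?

2

The people in Zane's organization with no one reporting to them are Hana, Jamal. That is 2.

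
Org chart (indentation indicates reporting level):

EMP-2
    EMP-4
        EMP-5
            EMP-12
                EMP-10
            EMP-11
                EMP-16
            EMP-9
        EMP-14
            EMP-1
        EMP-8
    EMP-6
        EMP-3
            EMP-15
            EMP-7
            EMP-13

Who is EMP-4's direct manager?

EMP-4 reports directly to EMP-2.

EMP-2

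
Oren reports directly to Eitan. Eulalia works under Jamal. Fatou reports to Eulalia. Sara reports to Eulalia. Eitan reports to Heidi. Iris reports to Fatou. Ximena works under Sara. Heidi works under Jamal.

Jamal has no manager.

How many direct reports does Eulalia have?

2

Eulalia directly manages Sara, Fatou. That is 2 direct reports.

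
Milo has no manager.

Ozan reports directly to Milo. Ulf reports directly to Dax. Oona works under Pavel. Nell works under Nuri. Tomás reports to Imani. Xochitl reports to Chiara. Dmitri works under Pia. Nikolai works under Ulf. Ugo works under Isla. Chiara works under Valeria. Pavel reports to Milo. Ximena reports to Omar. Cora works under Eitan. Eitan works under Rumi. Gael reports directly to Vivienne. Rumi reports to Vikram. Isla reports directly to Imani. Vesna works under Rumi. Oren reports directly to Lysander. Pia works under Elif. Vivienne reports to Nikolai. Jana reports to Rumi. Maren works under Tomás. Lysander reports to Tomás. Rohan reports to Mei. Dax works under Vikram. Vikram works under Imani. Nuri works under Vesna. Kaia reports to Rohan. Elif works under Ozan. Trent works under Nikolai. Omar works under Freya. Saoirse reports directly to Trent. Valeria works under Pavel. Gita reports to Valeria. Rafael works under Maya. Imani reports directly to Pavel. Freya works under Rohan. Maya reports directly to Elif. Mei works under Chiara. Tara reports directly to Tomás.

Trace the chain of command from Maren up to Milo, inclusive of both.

Maren -> Tomás -> Imani -> Pavel -> Milo

Maren reports to Tomás. Tomás reports to Imani. Imani reports to Pavel. Pavel reports to Milo. Milo is at the top.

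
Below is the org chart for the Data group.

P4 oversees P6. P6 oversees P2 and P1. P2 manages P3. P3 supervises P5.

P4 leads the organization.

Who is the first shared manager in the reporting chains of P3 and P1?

P6

P3's chain of managers is P2, P6, P4. P1's chain of managers is P6, P4. The first manager that appears in both chains is P6.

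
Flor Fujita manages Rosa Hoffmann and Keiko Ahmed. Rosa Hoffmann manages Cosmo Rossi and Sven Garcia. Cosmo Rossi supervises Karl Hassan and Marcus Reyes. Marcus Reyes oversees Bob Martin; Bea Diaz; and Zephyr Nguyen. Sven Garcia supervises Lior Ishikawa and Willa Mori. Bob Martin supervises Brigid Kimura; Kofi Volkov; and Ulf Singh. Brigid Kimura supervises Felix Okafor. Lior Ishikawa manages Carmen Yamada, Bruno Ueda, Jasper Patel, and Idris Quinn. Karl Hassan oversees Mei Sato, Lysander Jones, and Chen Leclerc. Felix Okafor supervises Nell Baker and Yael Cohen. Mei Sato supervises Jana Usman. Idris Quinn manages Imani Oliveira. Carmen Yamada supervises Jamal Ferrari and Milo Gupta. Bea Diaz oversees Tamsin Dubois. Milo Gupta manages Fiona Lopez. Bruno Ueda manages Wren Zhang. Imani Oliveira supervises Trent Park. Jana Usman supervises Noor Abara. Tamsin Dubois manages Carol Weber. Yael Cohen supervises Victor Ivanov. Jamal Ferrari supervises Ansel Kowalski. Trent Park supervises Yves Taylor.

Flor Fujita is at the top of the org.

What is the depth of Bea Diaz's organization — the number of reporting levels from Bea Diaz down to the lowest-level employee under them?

The longest chain under Bea Diaz runs Bea Diaz → Tamsin Dubois → Carol Weber, which is 2 levels below Bea Diaz.

2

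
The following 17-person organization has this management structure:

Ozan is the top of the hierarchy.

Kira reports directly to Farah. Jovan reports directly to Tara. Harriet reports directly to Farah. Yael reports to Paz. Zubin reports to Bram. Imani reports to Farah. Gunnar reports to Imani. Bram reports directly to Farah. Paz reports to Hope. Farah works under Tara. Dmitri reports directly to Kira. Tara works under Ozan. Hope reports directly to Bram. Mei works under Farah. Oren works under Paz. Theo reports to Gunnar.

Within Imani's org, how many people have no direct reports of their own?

The only person in Imani's organization with no one reporting to them is Theo. That is 1.

1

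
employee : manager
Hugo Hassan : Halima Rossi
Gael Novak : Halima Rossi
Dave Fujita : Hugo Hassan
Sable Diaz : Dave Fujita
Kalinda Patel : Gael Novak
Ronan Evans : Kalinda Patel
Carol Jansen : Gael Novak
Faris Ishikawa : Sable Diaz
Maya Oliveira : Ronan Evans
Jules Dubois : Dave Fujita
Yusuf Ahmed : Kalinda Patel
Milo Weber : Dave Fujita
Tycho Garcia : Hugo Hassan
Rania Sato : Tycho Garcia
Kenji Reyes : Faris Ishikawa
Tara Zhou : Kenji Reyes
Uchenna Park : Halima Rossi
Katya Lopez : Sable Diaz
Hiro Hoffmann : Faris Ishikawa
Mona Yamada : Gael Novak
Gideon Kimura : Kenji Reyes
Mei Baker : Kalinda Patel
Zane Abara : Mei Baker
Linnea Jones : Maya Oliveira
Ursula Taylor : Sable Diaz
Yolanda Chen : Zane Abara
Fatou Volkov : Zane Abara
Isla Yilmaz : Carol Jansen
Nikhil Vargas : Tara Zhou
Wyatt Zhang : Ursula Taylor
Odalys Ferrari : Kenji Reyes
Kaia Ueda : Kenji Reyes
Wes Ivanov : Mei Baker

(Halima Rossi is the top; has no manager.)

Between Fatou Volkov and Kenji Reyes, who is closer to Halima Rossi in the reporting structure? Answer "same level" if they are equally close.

same level

Both Fatou Volkov and Kenji Reyes are 5 levels below Halima Rossi.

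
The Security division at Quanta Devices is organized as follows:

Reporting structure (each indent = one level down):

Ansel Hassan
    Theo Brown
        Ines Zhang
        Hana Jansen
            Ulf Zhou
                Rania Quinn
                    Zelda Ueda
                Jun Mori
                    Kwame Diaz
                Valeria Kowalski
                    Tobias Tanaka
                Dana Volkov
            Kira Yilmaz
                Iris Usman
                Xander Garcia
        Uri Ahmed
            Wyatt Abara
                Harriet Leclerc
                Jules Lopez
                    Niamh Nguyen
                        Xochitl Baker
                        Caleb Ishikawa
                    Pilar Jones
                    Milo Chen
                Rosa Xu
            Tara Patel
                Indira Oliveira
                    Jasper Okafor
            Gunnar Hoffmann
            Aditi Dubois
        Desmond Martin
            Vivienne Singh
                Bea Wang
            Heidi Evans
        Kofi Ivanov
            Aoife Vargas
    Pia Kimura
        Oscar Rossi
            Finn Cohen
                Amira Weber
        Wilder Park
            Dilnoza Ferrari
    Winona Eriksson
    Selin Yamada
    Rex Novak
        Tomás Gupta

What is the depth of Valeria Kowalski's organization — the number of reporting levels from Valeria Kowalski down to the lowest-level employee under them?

1

The longest chain under Valeria Kowalski runs Valeria Kowalski → Tobias Tanaka, which is 1 level below Valeria Kowalski.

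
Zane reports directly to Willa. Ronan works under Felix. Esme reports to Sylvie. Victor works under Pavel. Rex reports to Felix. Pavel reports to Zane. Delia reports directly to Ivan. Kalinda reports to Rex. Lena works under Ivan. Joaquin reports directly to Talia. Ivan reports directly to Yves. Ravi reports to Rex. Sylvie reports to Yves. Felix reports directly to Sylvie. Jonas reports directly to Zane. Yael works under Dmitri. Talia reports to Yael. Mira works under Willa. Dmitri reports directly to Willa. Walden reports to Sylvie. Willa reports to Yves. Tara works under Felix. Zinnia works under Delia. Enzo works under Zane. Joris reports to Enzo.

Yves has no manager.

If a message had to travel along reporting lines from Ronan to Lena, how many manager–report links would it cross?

Ronan is 3 levels below Yves, and Lena is 2 levels below Yves (their lowest common manager). The shortest path runs up from Ronan to Yves and back down to Lena: 3 + 2 = 5 links.

5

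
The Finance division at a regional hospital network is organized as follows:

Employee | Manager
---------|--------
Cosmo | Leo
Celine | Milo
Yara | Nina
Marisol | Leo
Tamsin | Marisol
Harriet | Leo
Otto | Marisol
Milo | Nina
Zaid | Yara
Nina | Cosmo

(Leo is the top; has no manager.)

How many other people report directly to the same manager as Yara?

1

Yara reports to Nina. Nina's other direct reports are Milo — 1 peer.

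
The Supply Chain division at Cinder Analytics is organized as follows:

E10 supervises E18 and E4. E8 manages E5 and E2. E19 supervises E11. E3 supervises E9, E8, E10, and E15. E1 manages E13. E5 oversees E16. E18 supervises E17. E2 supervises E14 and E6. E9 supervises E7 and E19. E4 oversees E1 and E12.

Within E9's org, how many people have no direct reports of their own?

2

The people in E9's organization with no one reporting to them are E11, E7. That is 2.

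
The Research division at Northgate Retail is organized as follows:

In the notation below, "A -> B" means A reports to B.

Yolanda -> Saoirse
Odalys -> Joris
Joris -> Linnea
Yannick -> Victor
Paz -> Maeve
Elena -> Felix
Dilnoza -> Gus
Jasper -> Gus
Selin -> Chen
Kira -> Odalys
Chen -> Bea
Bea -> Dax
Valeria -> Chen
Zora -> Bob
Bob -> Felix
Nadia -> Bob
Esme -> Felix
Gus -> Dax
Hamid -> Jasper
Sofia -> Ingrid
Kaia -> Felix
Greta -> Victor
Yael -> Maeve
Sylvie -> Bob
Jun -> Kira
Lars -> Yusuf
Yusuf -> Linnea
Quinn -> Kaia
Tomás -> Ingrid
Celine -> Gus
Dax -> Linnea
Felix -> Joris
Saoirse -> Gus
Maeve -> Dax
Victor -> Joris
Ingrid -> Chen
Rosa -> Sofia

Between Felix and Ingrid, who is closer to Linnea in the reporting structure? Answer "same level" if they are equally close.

Felix

Felix is 2 levels below Linnea; Ingrid is 4. Felix is higher.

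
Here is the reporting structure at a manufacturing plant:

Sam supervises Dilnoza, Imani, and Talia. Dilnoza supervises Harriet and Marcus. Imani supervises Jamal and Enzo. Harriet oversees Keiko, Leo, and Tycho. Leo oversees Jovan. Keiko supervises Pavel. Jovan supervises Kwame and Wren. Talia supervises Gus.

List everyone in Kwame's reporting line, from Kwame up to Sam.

Kwame reports to Jovan. Jovan reports to Leo. Leo reports to Harriet. Harriet reports to Dilnoza. Dilnoza reports to Sam. Sam is at the top.

Kwame -> Jovan -> Leo -> Harriet -> Dilnoza -> Sam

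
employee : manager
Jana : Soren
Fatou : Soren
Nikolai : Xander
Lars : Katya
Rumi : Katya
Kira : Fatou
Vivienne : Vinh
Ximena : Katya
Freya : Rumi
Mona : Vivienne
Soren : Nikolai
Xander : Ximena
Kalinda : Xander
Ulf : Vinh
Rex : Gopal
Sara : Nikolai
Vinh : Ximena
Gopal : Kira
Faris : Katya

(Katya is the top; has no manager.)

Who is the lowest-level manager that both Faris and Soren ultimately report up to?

Katya

Faris's chain of managers is Katya. Soren's chain of managers is Nikolai, Xander, Ximena, Katya. The first manager that appears in both chains is Katya.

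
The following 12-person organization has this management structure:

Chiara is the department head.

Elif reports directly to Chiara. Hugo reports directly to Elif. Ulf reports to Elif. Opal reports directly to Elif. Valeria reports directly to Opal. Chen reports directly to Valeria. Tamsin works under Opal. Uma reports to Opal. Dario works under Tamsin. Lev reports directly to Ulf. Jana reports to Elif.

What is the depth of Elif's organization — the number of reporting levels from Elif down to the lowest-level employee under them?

The longest chain under Elif runs Elif → Opal → Tamsin → Dario, which is 3 levels below Elif.

3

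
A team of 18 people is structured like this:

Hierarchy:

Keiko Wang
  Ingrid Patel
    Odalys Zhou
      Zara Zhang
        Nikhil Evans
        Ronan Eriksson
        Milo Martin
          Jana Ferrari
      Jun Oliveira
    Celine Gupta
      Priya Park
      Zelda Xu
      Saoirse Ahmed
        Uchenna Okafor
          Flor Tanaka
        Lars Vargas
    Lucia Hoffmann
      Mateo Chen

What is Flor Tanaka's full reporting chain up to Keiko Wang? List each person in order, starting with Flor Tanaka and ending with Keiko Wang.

Flor Tanaka -> Uchenna Okafor -> Saoirse Ahmed -> Celine Gupta -> Ingrid Patel -> Keiko Wang

Flor Tanaka reports to Uchenna Okafor. Uchenna Okafor reports to Saoirse Ahmed. Saoirse Ahmed reports to Celine Gupta. Celine Gupta reports to Ingrid Patel. Ingrid Patel reports to Keiko Wang. Keiko Wang is at the top.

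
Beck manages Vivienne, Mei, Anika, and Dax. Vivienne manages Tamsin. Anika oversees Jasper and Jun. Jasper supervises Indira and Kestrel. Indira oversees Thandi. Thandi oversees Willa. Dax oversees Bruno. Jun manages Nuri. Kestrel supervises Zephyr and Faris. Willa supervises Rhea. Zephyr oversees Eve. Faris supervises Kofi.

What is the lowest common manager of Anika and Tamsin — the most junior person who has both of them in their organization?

Beck

Anika's chain of managers is Beck. Tamsin's chain of managers is Vivienne, Beck. The first manager that appears in both chains is Beck.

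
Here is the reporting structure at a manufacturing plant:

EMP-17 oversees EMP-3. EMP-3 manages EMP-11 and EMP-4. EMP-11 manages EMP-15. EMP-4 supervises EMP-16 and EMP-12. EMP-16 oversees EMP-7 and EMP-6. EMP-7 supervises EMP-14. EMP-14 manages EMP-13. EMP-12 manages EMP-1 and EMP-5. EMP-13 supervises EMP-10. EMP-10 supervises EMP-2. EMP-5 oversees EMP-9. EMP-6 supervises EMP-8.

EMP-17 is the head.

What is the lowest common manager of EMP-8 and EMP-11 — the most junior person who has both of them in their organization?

EMP-8's chain of managers is EMP-6, EMP-16, EMP-4, EMP-3, EMP-17. EMP-11's chain of managers is EMP-3, EMP-17. The first manager that appears in both chains is EMP-3.

EMP-3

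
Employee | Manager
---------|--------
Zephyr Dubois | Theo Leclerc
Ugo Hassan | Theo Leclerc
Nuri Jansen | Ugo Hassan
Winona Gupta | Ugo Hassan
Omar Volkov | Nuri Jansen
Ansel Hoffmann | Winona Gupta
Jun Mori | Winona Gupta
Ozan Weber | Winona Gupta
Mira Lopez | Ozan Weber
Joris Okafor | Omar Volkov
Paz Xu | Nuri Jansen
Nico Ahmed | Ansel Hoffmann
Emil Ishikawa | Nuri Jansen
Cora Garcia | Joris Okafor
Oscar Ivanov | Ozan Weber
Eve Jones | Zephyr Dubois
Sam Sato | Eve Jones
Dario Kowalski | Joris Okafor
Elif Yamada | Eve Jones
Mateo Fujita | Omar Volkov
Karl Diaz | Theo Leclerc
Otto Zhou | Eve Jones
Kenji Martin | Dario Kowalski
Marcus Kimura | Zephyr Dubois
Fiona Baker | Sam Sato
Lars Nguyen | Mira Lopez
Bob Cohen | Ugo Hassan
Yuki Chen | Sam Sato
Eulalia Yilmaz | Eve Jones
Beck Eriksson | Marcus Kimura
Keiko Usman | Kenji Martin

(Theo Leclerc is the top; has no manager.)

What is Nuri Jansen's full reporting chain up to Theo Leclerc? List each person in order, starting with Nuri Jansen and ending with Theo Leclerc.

Nuri Jansen -> Ugo Hassan -> Theo Leclerc

Nuri Jansen reports to Ugo Hassan. Ugo Hassan reports to Theo Leclerc. Theo Leclerc is at the top.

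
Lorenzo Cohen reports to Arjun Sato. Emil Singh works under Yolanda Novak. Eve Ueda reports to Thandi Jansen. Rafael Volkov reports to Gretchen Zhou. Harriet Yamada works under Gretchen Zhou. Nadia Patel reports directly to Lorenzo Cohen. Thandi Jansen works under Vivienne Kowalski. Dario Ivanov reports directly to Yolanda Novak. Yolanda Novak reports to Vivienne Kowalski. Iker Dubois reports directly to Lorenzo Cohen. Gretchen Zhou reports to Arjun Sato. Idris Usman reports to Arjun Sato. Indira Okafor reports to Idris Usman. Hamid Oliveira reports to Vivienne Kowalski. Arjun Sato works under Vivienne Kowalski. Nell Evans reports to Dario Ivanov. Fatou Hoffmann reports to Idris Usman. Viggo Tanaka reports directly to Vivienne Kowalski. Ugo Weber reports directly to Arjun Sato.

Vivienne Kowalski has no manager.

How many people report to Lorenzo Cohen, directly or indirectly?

2

Lorenzo Cohen directly manages Nadia Patel, Iker Dubois. Nadia Patel has no reports. Iker Dubois has no reports. So Lorenzo Cohen's organization is 2 direct reports plus everyone under them: 1 + 1 = 2.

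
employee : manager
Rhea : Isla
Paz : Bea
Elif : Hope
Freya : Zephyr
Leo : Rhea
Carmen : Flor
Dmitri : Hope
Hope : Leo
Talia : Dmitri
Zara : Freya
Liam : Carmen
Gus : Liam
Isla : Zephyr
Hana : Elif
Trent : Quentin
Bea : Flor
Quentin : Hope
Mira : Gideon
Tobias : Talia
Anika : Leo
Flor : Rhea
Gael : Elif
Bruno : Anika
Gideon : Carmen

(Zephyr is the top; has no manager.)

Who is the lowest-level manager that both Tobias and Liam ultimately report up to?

Tobias's chain of managers is Talia, Dmitri, Hope, Leo, Rhea, Isla, Zephyr. Liam's chain of managers is Carmen, Flor, Rhea, Isla, Zephyr. The first manager that appears in both chains is Rhea.

Rhea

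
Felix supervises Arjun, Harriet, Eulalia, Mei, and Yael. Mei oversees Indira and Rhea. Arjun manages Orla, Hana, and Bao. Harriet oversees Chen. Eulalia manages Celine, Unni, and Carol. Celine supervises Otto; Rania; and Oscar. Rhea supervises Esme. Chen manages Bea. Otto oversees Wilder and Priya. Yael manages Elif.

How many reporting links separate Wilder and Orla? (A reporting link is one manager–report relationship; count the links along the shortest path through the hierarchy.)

6

Wilder is 4 levels below Felix, and Orla is 2 levels below Felix (their lowest common manager). The shortest path runs up from Wilder to Felix and back down to Orla: 4 + 2 = 6 links.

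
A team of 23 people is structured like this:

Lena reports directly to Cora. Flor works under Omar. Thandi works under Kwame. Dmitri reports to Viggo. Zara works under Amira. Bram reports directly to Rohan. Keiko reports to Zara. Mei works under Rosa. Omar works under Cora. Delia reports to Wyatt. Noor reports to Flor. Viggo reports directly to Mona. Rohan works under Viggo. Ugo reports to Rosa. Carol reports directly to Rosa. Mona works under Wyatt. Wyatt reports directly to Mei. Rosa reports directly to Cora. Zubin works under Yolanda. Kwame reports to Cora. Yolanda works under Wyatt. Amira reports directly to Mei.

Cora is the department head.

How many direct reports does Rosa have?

3

Rosa directly manages Mei, Ugo, Carol. That is 3 direct reports.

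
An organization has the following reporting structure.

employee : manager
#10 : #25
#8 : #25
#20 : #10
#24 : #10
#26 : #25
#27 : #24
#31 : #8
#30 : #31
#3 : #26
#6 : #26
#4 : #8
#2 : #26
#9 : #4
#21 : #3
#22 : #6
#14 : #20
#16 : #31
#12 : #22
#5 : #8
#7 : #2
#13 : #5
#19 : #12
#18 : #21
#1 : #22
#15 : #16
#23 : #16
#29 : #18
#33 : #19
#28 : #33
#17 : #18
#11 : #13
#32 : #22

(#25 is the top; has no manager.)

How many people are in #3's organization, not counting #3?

4

#3 directly manages #21. Under #21: #18, #17, #29 (3). That's 4 in total.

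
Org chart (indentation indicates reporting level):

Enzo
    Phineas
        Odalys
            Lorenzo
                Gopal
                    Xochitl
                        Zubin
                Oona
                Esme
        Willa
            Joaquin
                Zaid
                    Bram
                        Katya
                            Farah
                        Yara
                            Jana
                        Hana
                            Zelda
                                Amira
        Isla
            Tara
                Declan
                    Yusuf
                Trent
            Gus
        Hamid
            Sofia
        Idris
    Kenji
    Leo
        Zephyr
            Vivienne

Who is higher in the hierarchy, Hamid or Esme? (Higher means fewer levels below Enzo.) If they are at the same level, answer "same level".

Hamid

Hamid is 2 levels below Enzo; Esme is 4. Hamid is higher.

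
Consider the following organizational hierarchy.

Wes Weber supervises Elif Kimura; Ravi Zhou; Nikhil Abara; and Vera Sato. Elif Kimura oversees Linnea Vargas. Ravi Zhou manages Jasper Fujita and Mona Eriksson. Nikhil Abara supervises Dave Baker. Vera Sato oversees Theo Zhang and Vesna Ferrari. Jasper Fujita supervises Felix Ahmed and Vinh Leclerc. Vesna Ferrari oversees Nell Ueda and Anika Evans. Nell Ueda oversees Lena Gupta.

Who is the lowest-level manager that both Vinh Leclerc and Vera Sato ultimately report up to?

Vinh Leclerc's chain of managers is Jasper Fujita, Ravi Zhou, Wes Weber. Vera Sato's chain of managers is Wes Weber. The first manager that appears in both chains is Wes Weber.

Wes Weber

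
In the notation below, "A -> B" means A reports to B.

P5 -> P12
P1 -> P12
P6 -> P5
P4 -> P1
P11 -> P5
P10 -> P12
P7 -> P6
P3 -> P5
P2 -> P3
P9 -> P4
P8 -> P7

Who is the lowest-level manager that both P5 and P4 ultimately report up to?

P12

P5's chain of managers is P12. P4's chain of managers is P1, P12. The first manager that appears in both chains is P12.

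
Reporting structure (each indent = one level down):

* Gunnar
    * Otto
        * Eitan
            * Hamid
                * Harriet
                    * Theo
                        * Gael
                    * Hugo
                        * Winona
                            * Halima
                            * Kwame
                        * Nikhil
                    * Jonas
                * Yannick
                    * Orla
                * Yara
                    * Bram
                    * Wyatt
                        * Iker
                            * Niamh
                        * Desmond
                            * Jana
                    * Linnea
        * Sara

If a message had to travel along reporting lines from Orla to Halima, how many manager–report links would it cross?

6

Orla is 2 levels below Hamid, and Halima is 4 levels below Hamid (their lowest common manager). The shortest path runs up from Orla to Hamid and back down to Halima: 2 + 4 = 6 links.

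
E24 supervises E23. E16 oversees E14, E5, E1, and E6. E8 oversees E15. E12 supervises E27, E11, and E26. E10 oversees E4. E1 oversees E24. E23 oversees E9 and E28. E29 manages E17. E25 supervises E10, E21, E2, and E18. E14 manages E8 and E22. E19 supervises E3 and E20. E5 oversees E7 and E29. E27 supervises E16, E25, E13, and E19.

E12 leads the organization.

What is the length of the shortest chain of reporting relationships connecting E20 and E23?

6

E20 is 2 levels below E27, and E23 is 4 levels below E27 (their lowest common manager). The shortest path runs up from E20 to E27 and back down to E23: 2 + 4 = 6 links.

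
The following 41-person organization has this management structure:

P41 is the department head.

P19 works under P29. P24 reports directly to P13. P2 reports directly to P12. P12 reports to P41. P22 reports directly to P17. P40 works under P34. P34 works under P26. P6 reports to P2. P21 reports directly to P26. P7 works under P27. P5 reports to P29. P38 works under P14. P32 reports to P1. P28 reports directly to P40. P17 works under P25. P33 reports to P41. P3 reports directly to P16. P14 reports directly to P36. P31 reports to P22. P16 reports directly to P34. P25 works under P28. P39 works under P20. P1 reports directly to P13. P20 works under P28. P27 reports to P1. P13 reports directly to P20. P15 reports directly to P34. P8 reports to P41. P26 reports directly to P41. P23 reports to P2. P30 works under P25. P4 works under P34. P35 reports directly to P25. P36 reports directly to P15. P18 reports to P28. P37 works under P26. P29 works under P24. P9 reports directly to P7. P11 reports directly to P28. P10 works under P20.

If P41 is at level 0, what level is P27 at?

Chain from P27 up to P41: P27 → P1 → P13 → P20 → P28 → P40 → P34 → P26 → P41. That is 8 steps up, so P27 is 8 levels below P41.

8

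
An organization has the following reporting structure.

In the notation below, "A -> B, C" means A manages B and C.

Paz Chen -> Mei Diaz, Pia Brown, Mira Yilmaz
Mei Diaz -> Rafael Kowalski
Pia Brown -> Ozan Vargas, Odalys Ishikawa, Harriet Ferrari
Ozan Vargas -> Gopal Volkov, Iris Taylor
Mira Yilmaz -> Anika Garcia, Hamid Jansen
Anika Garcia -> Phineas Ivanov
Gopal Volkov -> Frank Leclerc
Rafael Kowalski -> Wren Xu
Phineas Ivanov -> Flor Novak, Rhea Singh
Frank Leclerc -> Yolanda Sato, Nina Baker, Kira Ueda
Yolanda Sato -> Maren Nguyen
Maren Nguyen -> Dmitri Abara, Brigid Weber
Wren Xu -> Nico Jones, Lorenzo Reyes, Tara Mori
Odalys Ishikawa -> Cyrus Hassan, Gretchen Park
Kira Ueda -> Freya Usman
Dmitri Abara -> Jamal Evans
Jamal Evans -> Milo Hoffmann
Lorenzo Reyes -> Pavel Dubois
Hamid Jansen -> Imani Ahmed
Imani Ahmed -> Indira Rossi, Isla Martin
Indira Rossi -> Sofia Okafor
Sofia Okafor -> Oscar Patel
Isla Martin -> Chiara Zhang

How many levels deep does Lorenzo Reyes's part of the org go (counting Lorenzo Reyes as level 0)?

The longest chain under Lorenzo Reyes runs Lorenzo Reyes → Pavel Dubois, which is 1 level below Lorenzo Reyes.

1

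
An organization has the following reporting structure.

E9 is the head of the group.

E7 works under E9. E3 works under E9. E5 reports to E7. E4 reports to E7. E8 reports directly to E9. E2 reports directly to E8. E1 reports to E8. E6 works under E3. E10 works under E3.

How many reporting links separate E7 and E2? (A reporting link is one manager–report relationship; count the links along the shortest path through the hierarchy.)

3

E7 is 1 level below E9, and E2 is 2 levels below E9 (their lowest common manager). The shortest path runs up from E7 to E9 and back down to E2: 1 + 2 = 3 links.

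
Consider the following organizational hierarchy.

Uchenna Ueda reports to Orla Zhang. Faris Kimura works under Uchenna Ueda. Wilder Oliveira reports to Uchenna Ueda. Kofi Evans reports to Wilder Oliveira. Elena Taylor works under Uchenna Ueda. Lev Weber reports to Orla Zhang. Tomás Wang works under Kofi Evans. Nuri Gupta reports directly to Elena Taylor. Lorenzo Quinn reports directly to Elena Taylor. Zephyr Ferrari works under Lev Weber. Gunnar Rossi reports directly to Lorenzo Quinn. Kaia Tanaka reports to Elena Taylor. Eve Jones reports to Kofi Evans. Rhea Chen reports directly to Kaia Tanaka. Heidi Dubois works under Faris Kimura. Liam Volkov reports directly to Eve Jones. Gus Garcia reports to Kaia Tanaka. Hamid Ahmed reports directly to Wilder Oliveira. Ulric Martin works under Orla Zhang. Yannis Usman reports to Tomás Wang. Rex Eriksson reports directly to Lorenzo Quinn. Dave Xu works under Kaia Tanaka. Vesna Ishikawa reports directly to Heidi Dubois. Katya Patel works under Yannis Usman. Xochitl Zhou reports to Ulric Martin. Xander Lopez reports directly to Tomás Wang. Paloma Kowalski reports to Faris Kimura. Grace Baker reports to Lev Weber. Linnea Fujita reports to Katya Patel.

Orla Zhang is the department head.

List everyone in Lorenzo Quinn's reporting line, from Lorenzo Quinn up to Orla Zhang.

Lorenzo Quinn -> Elena Taylor -> Uchenna Ueda -> Orla Zhang

Lorenzo Quinn reports to Elena Taylor. Elena Taylor reports to Uchenna Ueda. Uchenna Ueda reports to Orla Zhang. Orla Zhang is at the top.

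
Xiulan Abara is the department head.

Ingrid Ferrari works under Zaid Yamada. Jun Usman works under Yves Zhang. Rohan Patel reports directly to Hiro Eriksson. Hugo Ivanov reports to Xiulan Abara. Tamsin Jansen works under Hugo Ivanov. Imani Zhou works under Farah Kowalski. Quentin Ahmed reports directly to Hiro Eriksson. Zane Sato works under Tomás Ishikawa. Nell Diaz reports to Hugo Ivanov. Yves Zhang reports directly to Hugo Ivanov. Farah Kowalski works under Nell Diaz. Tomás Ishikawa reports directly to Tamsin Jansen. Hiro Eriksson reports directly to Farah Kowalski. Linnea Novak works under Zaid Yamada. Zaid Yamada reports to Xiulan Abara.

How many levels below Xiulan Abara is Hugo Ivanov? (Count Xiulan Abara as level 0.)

Chain from Hugo Ivanov up to Xiulan Abara: Hugo Ivanov → Xiulan Abara. That is 1 step up, so Hugo Ivanov is 1 level below Xiulan Abara.

1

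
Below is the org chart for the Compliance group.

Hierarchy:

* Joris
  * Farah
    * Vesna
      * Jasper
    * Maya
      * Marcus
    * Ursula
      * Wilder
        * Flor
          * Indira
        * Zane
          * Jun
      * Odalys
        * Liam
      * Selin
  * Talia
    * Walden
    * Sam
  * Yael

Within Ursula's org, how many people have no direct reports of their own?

4

The people in Ursula's organization with no one reporting to them are Selin, Liam, Jun, Indira. That is 4.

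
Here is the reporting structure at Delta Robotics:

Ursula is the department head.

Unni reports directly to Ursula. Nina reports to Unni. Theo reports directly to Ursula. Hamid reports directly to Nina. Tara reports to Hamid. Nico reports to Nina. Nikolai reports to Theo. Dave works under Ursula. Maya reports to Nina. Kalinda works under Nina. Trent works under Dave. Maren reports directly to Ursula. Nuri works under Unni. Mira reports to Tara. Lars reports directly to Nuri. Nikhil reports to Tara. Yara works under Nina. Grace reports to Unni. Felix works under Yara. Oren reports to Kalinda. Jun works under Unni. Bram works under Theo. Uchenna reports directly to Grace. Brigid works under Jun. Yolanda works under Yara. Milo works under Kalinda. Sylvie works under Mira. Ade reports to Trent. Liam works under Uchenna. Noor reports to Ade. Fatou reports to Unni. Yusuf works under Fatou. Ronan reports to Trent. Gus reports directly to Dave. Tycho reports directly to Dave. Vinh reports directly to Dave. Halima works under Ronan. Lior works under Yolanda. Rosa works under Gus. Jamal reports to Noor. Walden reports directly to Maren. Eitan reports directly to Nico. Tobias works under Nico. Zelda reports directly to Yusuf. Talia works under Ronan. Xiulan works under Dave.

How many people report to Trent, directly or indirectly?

6

Trent directly manages Ade, Ronan. Under Ade: Noor, Jamal (2). Under Ronan: Talia, Halima (2). So Trent's organization is 2 direct reports plus everyone under them: 3 + 3 = 6.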